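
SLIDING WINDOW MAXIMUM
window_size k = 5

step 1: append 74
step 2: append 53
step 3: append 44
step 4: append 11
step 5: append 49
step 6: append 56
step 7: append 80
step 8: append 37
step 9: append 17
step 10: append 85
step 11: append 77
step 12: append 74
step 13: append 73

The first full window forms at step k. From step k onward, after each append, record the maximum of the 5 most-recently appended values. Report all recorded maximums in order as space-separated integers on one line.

step 1: append 74 -> window=[74] (not full yet)
step 2: append 53 -> window=[74, 53] (not full yet)
step 3: append 44 -> window=[74, 53, 44] (not full yet)
step 4: append 11 -> window=[74, 53, 44, 11] (not full yet)
step 5: append 49 -> window=[74, 53, 44, 11, 49] -> max=74
step 6: append 56 -> window=[53, 44, 11, 49, 56] -> max=56
step 7: append 80 -> window=[44, 11, 49, 56, 80] -> max=80
step 8: append 37 -> window=[11, 49, 56, 80, 37] -> max=80
step 9: append 17 -> window=[49, 56, 80, 37, 17] -> max=80
step 10: append 85 -> window=[56, 80, 37, 17, 85] -> max=85
step 11: append 77 -> window=[80, 37, 17, 85, 77] -> max=85
step 12: append 74 -> window=[37, 17, 85, 77, 74] -> max=85
step 13: append 73 -> window=[17, 85, 77, 74, 73] -> max=85

Answer: 74 56 80 80 80 85 85 85 85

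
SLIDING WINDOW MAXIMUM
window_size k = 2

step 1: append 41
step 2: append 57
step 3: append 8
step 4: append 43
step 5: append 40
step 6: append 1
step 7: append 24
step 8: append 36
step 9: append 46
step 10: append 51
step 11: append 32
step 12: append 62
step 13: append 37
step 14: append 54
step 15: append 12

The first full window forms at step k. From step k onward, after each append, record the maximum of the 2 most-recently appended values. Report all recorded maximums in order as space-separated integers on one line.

Answer: 57 57 43 43 40 24 36 46 51 51 62 62 54 54

Derivation:
step 1: append 41 -> window=[41] (not full yet)
step 2: append 57 -> window=[41, 57] -> max=57
step 3: append 8 -> window=[57, 8] -> max=57
step 4: append 43 -> window=[8, 43] -> max=43
step 5: append 40 -> window=[43, 40] -> max=43
step 6: append 1 -> window=[40, 1] -> max=40
step 7: append 24 -> window=[1, 24] -> max=24
step 8: append 36 -> window=[24, 36] -> max=36
step 9: append 46 -> window=[36, 46] -> max=46
step 10: append 51 -> window=[46, 51] -> max=51
step 11: append 32 -> window=[51, 32] -> max=51
step 12: append 62 -> window=[32, 62] -> max=62
step 13: append 37 -> window=[62, 37] -> max=62
step 14: append 54 -> window=[37, 54] -> max=54
step 15: append 12 -> window=[54, 12] -> max=54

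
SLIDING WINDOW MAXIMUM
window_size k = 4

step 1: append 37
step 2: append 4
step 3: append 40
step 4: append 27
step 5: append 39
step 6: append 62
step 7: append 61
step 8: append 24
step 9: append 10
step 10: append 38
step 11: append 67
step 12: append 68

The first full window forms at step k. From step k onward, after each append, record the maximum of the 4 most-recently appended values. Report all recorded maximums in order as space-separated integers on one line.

Answer: 40 40 62 62 62 62 61 67 68

Derivation:
step 1: append 37 -> window=[37] (not full yet)
step 2: append 4 -> window=[37, 4] (not full yet)
step 3: append 40 -> window=[37, 4, 40] (not full yet)
step 4: append 27 -> window=[37, 4, 40, 27] -> max=40
step 5: append 39 -> window=[4, 40, 27, 39] -> max=40
step 6: append 62 -> window=[40, 27, 39, 62] -> max=62
step 7: append 61 -> window=[27, 39, 62, 61] -> max=62
step 8: append 24 -> window=[39, 62, 61, 24] -> max=62
step 9: append 10 -> window=[62, 61, 24, 10] -> max=62
step 10: append 38 -> window=[61, 24, 10, 38] -> max=61
step 11: append 67 -> window=[24, 10, 38, 67] -> max=67
step 12: append 68 -> window=[10, 38, 67, 68] -> max=68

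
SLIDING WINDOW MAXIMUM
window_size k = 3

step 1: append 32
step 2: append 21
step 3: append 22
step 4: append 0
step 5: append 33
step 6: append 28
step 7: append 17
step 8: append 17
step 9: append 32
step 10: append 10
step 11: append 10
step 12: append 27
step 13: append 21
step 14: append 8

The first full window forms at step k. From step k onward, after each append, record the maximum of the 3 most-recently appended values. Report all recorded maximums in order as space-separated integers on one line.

Answer: 32 22 33 33 33 28 32 32 32 27 27 27

Derivation:
step 1: append 32 -> window=[32] (not full yet)
step 2: append 21 -> window=[32, 21] (not full yet)
step 3: append 22 -> window=[32, 21, 22] -> max=32
step 4: append 0 -> window=[21, 22, 0] -> max=22
step 5: append 33 -> window=[22, 0, 33] -> max=33
step 6: append 28 -> window=[0, 33, 28] -> max=33
step 7: append 17 -> window=[33, 28, 17] -> max=33
step 8: append 17 -> window=[28, 17, 17] -> max=28
step 9: append 32 -> window=[17, 17, 32] -> max=32
step 10: append 10 -> window=[17, 32, 10] -> max=32
step 11: append 10 -> window=[32, 10, 10] -> max=32
step 12: append 27 -> window=[10, 10, 27] -> max=27
step 13: append 21 -> window=[10, 27, 21] -> max=27
step 14: append 8 -> window=[27, 21, 8] -> max=27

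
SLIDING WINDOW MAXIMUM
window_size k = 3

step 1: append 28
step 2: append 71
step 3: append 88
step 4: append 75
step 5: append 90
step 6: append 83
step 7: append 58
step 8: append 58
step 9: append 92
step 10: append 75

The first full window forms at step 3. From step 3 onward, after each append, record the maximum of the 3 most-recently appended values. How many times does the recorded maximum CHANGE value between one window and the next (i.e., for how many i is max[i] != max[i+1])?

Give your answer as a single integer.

step 1: append 28 -> window=[28] (not full yet)
step 2: append 71 -> window=[28, 71] (not full yet)
step 3: append 88 -> window=[28, 71, 88] -> max=88
step 4: append 75 -> window=[71, 88, 75] -> max=88
step 5: append 90 -> window=[88, 75, 90] -> max=90
step 6: append 83 -> window=[75, 90, 83] -> max=90
step 7: append 58 -> window=[90, 83, 58] -> max=90
step 8: append 58 -> window=[83, 58, 58] -> max=83
step 9: append 92 -> window=[58, 58, 92] -> max=92
step 10: append 75 -> window=[58, 92, 75] -> max=92
Recorded maximums: 88 88 90 90 90 83 92 92
Changes between consecutive maximums: 3

Answer: 3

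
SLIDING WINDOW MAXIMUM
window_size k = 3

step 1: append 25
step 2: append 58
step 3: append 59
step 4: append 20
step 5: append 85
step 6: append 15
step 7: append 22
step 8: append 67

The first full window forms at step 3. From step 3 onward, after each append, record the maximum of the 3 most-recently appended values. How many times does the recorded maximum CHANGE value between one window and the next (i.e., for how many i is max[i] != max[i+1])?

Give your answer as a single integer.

Answer: 2

Derivation:
step 1: append 25 -> window=[25] (not full yet)
step 2: append 58 -> window=[25, 58] (not full yet)
step 3: append 59 -> window=[25, 58, 59] -> max=59
step 4: append 20 -> window=[58, 59, 20] -> max=59
step 5: append 85 -> window=[59, 20, 85] -> max=85
step 6: append 15 -> window=[20, 85, 15] -> max=85
step 7: append 22 -> window=[85, 15, 22] -> max=85
step 8: append 67 -> window=[15, 22, 67] -> max=67
Recorded maximums: 59 59 85 85 85 67
Changes between consecutive maximums: 2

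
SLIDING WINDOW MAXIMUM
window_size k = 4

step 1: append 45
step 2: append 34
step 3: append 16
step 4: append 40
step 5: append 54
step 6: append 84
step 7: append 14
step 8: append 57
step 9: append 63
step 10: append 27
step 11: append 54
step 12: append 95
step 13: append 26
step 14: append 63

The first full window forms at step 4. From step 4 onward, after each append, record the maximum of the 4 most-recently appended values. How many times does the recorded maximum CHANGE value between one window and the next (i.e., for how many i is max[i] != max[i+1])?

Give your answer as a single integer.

Answer: 4

Derivation:
step 1: append 45 -> window=[45] (not full yet)
step 2: append 34 -> window=[45, 34] (not full yet)
step 3: append 16 -> window=[45, 34, 16] (not full yet)
step 4: append 40 -> window=[45, 34, 16, 40] -> max=45
step 5: append 54 -> window=[34, 16, 40, 54] -> max=54
step 6: append 84 -> window=[16, 40, 54, 84] -> max=84
step 7: append 14 -> window=[40, 54, 84, 14] -> max=84
step 8: append 57 -> window=[54, 84, 14, 57] -> max=84
step 9: append 63 -> window=[84, 14, 57, 63] -> max=84
step 10: append 27 -> window=[14, 57, 63, 27] -> max=63
step 11: append 54 -> window=[57, 63, 27, 54] -> max=63
step 12: append 95 -> window=[63, 27, 54, 95] -> max=95
step 13: append 26 -> window=[27, 54, 95, 26] -> max=95
step 14: append 63 -> window=[54, 95, 26, 63] -> max=95
Recorded maximums: 45 54 84 84 84 84 63 63 95 95 95
Changes between consecutive maximums: 4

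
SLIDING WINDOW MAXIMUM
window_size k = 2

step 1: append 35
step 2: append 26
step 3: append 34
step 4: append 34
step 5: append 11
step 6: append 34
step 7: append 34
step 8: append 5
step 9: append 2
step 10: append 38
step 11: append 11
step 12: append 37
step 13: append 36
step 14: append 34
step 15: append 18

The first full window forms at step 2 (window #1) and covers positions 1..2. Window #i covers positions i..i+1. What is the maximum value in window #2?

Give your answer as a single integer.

step 1: append 35 -> window=[35] (not full yet)
step 2: append 26 -> window=[35, 26] -> max=35
step 3: append 34 -> window=[26, 34] -> max=34
Window #2 max = 34

Answer: 34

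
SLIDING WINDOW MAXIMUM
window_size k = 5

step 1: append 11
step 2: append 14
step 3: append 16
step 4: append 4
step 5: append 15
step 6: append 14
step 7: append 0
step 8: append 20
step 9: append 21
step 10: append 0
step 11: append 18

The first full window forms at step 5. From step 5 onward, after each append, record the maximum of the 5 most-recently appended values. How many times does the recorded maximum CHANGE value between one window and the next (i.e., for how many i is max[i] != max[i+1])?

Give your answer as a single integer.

Answer: 2

Derivation:
step 1: append 11 -> window=[11] (not full yet)
step 2: append 14 -> window=[11, 14] (not full yet)
step 3: append 16 -> window=[11, 14, 16] (not full yet)
step 4: append 4 -> window=[11, 14, 16, 4] (not full yet)
step 5: append 15 -> window=[11, 14, 16, 4, 15] -> max=16
step 6: append 14 -> window=[14, 16, 4, 15, 14] -> max=16
step 7: append 0 -> window=[16, 4, 15, 14, 0] -> max=16
step 8: append 20 -> window=[4, 15, 14, 0, 20] -> max=20
step 9: append 21 -> window=[15, 14, 0, 20, 21] -> max=21
step 10: append 0 -> window=[14, 0, 20, 21, 0] -> max=21
step 11: append 18 -> window=[0, 20, 21, 0, 18] -> max=21
Recorded maximums: 16 16 16 20 21 21 21
Changes between consecutive maximums: 2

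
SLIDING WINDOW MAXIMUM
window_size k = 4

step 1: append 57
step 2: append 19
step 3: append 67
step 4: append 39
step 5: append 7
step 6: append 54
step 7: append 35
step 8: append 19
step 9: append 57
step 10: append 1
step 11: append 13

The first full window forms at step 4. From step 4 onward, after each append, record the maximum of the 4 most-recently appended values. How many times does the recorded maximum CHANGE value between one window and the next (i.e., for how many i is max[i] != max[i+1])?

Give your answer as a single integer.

step 1: append 57 -> window=[57] (not full yet)
step 2: append 19 -> window=[57, 19] (not full yet)
step 3: append 67 -> window=[57, 19, 67] (not full yet)
step 4: append 39 -> window=[57, 19, 67, 39] -> max=67
step 5: append 7 -> window=[19, 67, 39, 7] -> max=67
step 6: append 54 -> window=[67, 39, 7, 54] -> max=67
step 7: append 35 -> window=[39, 7, 54, 35] -> max=54
step 8: append 19 -> window=[7, 54, 35, 19] -> max=54
step 9: append 57 -> window=[54, 35, 19, 57] -> max=57
step 10: append 1 -> window=[35, 19, 57, 1] -> max=57
step 11: append 13 -> window=[19, 57, 1, 13] -> max=57
Recorded maximums: 67 67 67 54 54 57 57 57
Changes between consecutive maximums: 2

Answer: 2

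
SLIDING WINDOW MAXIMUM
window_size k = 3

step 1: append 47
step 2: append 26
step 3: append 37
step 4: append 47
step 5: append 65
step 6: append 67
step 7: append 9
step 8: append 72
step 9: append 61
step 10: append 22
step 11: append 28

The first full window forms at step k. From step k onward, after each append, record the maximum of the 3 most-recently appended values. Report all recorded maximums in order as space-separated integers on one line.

Answer: 47 47 65 67 67 72 72 72 61

Derivation:
step 1: append 47 -> window=[47] (not full yet)
step 2: append 26 -> window=[47, 26] (not full yet)
step 3: append 37 -> window=[47, 26, 37] -> max=47
step 4: append 47 -> window=[26, 37, 47] -> max=47
step 5: append 65 -> window=[37, 47, 65] -> max=65
step 6: append 67 -> window=[47, 65, 67] -> max=67
step 7: append 9 -> window=[65, 67, 9] -> max=67
step 8: append 72 -> window=[67, 9, 72] -> max=72
step 9: append 61 -> window=[9, 72, 61] -> max=72
step 10: append 22 -> window=[72, 61, 22] -> max=72
step 11: append 28 -> window=[61, 22, 28] -> max=61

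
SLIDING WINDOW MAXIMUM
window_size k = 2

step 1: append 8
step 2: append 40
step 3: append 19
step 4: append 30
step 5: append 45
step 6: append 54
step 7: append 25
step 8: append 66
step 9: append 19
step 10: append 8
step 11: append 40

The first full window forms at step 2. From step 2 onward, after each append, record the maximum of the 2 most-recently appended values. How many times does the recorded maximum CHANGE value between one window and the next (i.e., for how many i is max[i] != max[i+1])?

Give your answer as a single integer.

step 1: append 8 -> window=[8] (not full yet)
step 2: append 40 -> window=[8, 40] -> max=40
step 3: append 19 -> window=[40, 19] -> max=40
step 4: append 30 -> window=[19, 30] -> max=30
step 5: append 45 -> window=[30, 45] -> max=45
step 6: append 54 -> window=[45, 54] -> max=54
step 7: append 25 -> window=[54, 25] -> max=54
step 8: append 66 -> window=[25, 66] -> max=66
step 9: append 19 -> window=[66, 19] -> max=66
step 10: append 8 -> window=[19, 8] -> max=19
step 11: append 40 -> window=[8, 40] -> max=40
Recorded maximums: 40 40 30 45 54 54 66 66 19 40
Changes between consecutive maximums: 6

Answer: 6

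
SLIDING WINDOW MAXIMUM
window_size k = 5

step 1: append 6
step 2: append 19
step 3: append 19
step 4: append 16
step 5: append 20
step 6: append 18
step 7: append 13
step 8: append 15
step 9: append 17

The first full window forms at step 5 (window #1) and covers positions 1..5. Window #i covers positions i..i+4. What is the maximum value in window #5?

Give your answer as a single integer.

step 1: append 6 -> window=[6] (not full yet)
step 2: append 19 -> window=[6, 19] (not full yet)
step 3: append 19 -> window=[6, 19, 19] (not full yet)
step 4: append 16 -> window=[6, 19, 19, 16] (not full yet)
step 5: append 20 -> window=[6, 19, 19, 16, 20] -> max=20
step 6: append 18 -> window=[19, 19, 16, 20, 18] -> max=20
step 7: append 13 -> window=[19, 16, 20, 18, 13] -> max=20
step 8: append 15 -> window=[16, 20, 18, 13, 15] -> max=20
step 9: append 17 -> window=[20, 18, 13, 15, 17] -> max=20
Window #5 max = 20

Answer: 20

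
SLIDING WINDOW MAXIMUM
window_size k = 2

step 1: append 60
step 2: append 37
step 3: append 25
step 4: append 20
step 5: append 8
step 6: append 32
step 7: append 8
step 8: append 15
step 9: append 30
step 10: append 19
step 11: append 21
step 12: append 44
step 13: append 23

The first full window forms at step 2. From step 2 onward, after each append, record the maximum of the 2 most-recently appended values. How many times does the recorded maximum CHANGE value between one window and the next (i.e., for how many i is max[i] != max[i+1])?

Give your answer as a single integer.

Answer: 8

Derivation:
step 1: append 60 -> window=[60] (not full yet)
step 2: append 37 -> window=[60, 37] -> max=60
step 3: append 25 -> window=[37, 25] -> max=37
step 4: append 20 -> window=[25, 20] -> max=25
step 5: append 8 -> window=[20, 8] -> max=20
step 6: append 32 -> window=[8, 32] -> max=32
step 7: append 8 -> window=[32, 8] -> max=32
step 8: append 15 -> window=[8, 15] -> max=15
step 9: append 30 -> window=[15, 30] -> max=30
step 10: append 19 -> window=[30, 19] -> max=30
step 11: append 21 -> window=[19, 21] -> max=21
step 12: append 44 -> window=[21, 44] -> max=44
step 13: append 23 -> window=[44, 23] -> max=44
Recorded maximums: 60 37 25 20 32 32 15 30 30 21 44 44
Changes between consecutive maximums: 8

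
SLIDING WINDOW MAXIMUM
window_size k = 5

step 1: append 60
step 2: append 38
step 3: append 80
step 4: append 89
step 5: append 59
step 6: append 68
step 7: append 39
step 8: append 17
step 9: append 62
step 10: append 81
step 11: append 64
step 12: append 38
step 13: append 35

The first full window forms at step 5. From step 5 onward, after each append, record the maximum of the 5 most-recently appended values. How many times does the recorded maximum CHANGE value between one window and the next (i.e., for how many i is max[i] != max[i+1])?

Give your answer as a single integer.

step 1: append 60 -> window=[60] (not full yet)
step 2: append 38 -> window=[60, 38] (not full yet)
step 3: append 80 -> window=[60, 38, 80] (not full yet)
step 4: append 89 -> window=[60, 38, 80, 89] (not full yet)
step 5: append 59 -> window=[60, 38, 80, 89, 59] -> max=89
step 6: append 68 -> window=[38, 80, 89, 59, 68] -> max=89
step 7: append 39 -> window=[80, 89, 59, 68, 39] -> max=89
step 8: append 17 -> window=[89, 59, 68, 39, 17] -> max=89
step 9: append 62 -> window=[59, 68, 39, 17, 62] -> max=68
step 10: append 81 -> window=[68, 39, 17, 62, 81] -> max=81
step 11: append 64 -> window=[39, 17, 62, 81, 64] -> max=81
step 12: append 38 -> window=[17, 62, 81, 64, 38] -> max=81
step 13: append 35 -> window=[62, 81, 64, 38, 35] -> max=81
Recorded maximums: 89 89 89 89 68 81 81 81 81
Changes between consecutive maximums: 2

Answer: 2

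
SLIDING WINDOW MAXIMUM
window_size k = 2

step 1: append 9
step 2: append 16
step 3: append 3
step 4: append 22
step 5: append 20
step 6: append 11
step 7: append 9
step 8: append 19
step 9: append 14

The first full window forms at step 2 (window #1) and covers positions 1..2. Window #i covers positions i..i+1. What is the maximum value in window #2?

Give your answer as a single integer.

Answer: 16

Derivation:
step 1: append 9 -> window=[9] (not full yet)
step 2: append 16 -> window=[9, 16] -> max=16
step 3: append 3 -> window=[16, 3] -> max=16
Window #2 max = 16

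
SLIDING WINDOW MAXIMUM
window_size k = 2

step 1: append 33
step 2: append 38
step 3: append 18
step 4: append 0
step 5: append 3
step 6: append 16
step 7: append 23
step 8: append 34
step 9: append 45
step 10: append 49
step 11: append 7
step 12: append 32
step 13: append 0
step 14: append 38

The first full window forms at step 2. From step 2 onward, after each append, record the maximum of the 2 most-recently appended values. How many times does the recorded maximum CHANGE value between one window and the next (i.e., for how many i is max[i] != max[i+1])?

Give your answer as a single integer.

Answer: 9

Derivation:
step 1: append 33 -> window=[33] (not full yet)
step 2: append 38 -> window=[33, 38] -> max=38
step 3: append 18 -> window=[38, 18] -> max=38
step 4: append 0 -> window=[18, 0] -> max=18
step 5: append 3 -> window=[0, 3] -> max=3
step 6: append 16 -> window=[3, 16] -> max=16
step 7: append 23 -> window=[16, 23] -> max=23
step 8: append 34 -> window=[23, 34] -> max=34
step 9: append 45 -> window=[34, 45] -> max=45
step 10: append 49 -> window=[45, 49] -> max=49
step 11: append 7 -> window=[49, 7] -> max=49
step 12: append 32 -> window=[7, 32] -> max=32
step 13: append 0 -> window=[32, 0] -> max=32
step 14: append 38 -> window=[0, 38] -> max=38
Recorded maximums: 38 38 18 3 16 23 34 45 49 49 32 32 38
Changes between consecutive maximums: 9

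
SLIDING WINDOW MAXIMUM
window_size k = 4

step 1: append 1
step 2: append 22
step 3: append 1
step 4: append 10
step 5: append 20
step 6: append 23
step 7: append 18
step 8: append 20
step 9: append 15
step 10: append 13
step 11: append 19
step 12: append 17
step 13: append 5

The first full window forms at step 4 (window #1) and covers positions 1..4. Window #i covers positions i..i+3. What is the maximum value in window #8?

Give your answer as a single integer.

Answer: 20

Derivation:
step 1: append 1 -> window=[1] (not full yet)
step 2: append 22 -> window=[1, 22] (not full yet)
step 3: append 1 -> window=[1, 22, 1] (not full yet)
step 4: append 10 -> window=[1, 22, 1, 10] -> max=22
step 5: append 20 -> window=[22, 1, 10, 20] -> max=22
step 6: append 23 -> window=[1, 10, 20, 23] -> max=23
step 7: append 18 -> window=[10, 20, 23, 18] -> max=23
step 8: append 20 -> window=[20, 23, 18, 20] -> max=23
step 9: append 15 -> window=[23, 18, 20, 15] -> max=23
step 10: append 13 -> window=[18, 20, 15, 13] -> max=20
step 11: append 19 -> window=[20, 15, 13, 19] -> max=20
Window #8 max = 20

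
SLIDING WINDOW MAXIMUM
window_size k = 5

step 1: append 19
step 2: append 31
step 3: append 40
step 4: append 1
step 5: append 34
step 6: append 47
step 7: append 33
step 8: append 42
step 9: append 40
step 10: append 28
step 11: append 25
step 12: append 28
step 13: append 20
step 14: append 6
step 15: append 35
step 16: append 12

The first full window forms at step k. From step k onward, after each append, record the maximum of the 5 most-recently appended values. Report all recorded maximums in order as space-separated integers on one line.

Answer: 40 47 47 47 47 47 42 42 40 28 35 35

Derivation:
step 1: append 19 -> window=[19] (not full yet)
step 2: append 31 -> window=[19, 31] (not full yet)
step 3: append 40 -> window=[19, 31, 40] (not full yet)
step 4: append 1 -> window=[19, 31, 40, 1] (not full yet)
step 5: append 34 -> window=[19, 31, 40, 1, 34] -> max=40
step 6: append 47 -> window=[31, 40, 1, 34, 47] -> max=47
step 7: append 33 -> window=[40, 1, 34, 47, 33] -> max=47
step 8: append 42 -> window=[1, 34, 47, 33, 42] -> max=47
step 9: append 40 -> window=[34, 47, 33, 42, 40] -> max=47
step 10: append 28 -> window=[47, 33, 42, 40, 28] -> max=47
step 11: append 25 -> window=[33, 42, 40, 28, 25] -> max=42
step 12: append 28 -> window=[42, 40, 28, 25, 28] -> max=42
step 13: append 20 -> window=[40, 28, 25, 28, 20] -> max=40
step 14: append 6 -> window=[28, 25, 28, 20, 6] -> max=28
step 15: append 35 -> window=[25, 28, 20, 6, 35] -> max=35
step 16: append 12 -> window=[28, 20, 6, 35, 12] -> max=35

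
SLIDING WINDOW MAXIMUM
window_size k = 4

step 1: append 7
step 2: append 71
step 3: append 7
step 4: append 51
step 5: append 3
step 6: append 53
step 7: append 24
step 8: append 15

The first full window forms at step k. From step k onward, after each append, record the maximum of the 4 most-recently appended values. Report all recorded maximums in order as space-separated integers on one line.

step 1: append 7 -> window=[7] (not full yet)
step 2: append 71 -> window=[7, 71] (not full yet)
step 3: append 7 -> window=[7, 71, 7] (not full yet)
step 4: append 51 -> window=[7, 71, 7, 51] -> max=71
step 5: append 3 -> window=[71, 7, 51, 3] -> max=71
step 6: append 53 -> window=[7, 51, 3, 53] -> max=53
step 7: append 24 -> window=[51, 3, 53, 24] -> max=53
step 8: append 15 -> window=[3, 53, 24, 15] -> max=53

Answer: 71 71 53 53 53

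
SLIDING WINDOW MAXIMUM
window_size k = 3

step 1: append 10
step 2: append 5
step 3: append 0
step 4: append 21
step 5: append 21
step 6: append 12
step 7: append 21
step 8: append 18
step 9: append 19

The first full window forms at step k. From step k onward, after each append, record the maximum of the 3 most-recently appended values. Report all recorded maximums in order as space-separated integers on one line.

step 1: append 10 -> window=[10] (not full yet)
step 2: append 5 -> window=[10, 5] (not full yet)
step 3: append 0 -> window=[10, 5, 0] -> max=10
step 4: append 21 -> window=[5, 0, 21] -> max=21
step 5: append 21 -> window=[0, 21, 21] -> max=21
step 6: append 12 -> window=[21, 21, 12] -> max=21
step 7: append 21 -> window=[21, 12, 21] -> max=21
step 8: append 18 -> window=[12, 21, 18] -> max=21
step 9: append 19 -> window=[21, 18, 19] -> max=21

Answer: 10 21 21 21 21 21 21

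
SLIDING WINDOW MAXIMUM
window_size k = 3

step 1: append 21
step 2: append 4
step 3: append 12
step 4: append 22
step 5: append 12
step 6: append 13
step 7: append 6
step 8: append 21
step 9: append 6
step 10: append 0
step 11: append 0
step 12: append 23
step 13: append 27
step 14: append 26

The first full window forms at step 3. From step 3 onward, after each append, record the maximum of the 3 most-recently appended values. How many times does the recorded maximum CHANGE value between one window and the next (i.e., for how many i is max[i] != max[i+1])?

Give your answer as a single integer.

step 1: append 21 -> window=[21] (not full yet)
step 2: append 4 -> window=[21, 4] (not full yet)
step 3: append 12 -> window=[21, 4, 12] -> max=21
step 4: append 22 -> window=[4, 12, 22] -> max=22
step 5: append 12 -> window=[12, 22, 12] -> max=22
step 6: append 13 -> window=[22, 12, 13] -> max=22
step 7: append 6 -> window=[12, 13, 6] -> max=13
step 8: append 21 -> window=[13, 6, 21] -> max=21
step 9: append 6 -> window=[6, 21, 6] -> max=21
step 10: append 0 -> window=[21, 6, 0] -> max=21
step 11: append 0 -> window=[6, 0, 0] -> max=6
step 12: append 23 -> window=[0, 0, 23] -> max=23
step 13: append 27 -> window=[0, 23, 27] -> max=27
step 14: append 26 -> window=[23, 27, 26] -> max=27
Recorded maximums: 21 22 22 22 13 21 21 21 6 23 27 27
Changes between consecutive maximums: 6

Answer: 6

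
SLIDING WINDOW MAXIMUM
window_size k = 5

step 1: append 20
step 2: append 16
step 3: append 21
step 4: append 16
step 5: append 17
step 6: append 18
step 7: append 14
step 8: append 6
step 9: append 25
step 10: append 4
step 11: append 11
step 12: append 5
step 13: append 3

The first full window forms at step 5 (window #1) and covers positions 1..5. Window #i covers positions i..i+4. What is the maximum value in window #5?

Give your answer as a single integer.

Answer: 25

Derivation:
step 1: append 20 -> window=[20] (not full yet)
step 2: append 16 -> window=[20, 16] (not full yet)
step 3: append 21 -> window=[20, 16, 21] (not full yet)
step 4: append 16 -> window=[20, 16, 21, 16] (not full yet)
step 5: append 17 -> window=[20, 16, 21, 16, 17] -> max=21
step 6: append 18 -> window=[16, 21, 16, 17, 18] -> max=21
step 7: append 14 -> window=[21, 16, 17, 18, 14] -> max=21
step 8: append 6 -> window=[16, 17, 18, 14, 6] -> max=18
step 9: append 25 -> window=[17, 18, 14, 6, 25] -> max=25
Window #5 max = 25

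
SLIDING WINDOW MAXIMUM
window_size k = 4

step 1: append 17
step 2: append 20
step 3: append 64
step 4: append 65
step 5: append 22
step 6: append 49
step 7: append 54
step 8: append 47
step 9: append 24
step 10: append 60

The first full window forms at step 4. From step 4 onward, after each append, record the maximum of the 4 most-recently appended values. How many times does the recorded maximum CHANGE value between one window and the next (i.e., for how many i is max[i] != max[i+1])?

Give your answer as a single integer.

Answer: 2

Derivation:
step 1: append 17 -> window=[17] (not full yet)
step 2: append 20 -> window=[17, 20] (not full yet)
step 3: append 64 -> window=[17, 20, 64] (not full yet)
step 4: append 65 -> window=[17, 20, 64, 65] -> max=65
step 5: append 22 -> window=[20, 64, 65, 22] -> max=65
step 6: append 49 -> window=[64, 65, 22, 49] -> max=65
step 7: append 54 -> window=[65, 22, 49, 54] -> max=65
step 8: append 47 -> window=[22, 49, 54, 47] -> max=54
step 9: append 24 -> window=[49, 54, 47, 24] -> max=54
step 10: append 60 -> window=[54, 47, 24, 60] -> max=60
Recorded maximums: 65 65 65 65 54 54 60
Changes between consecutive maximums: 2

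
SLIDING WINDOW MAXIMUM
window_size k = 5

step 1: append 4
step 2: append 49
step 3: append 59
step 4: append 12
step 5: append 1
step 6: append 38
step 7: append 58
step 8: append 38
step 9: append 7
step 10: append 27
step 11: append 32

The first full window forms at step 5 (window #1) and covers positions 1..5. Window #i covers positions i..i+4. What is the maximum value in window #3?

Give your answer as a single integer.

step 1: append 4 -> window=[4] (not full yet)
step 2: append 49 -> window=[4, 49] (not full yet)
step 3: append 59 -> window=[4, 49, 59] (not full yet)
step 4: append 12 -> window=[4, 49, 59, 12] (not full yet)
step 5: append 1 -> window=[4, 49, 59, 12, 1] -> max=59
step 6: append 38 -> window=[49, 59, 12, 1, 38] -> max=59
step 7: append 58 -> window=[59, 12, 1, 38, 58] -> max=59
Window #3 max = 59

Answer: 59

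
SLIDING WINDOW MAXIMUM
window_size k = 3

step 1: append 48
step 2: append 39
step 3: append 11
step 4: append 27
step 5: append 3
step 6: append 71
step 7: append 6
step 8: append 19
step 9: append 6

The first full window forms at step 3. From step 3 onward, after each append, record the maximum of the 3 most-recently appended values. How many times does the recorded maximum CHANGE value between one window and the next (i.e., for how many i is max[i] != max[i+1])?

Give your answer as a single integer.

Answer: 4

Derivation:
step 1: append 48 -> window=[48] (not full yet)
step 2: append 39 -> window=[48, 39] (not full yet)
step 3: append 11 -> window=[48, 39, 11] -> max=48
step 4: append 27 -> window=[39, 11, 27] -> max=39
step 5: append 3 -> window=[11, 27, 3] -> max=27
step 6: append 71 -> window=[27, 3, 71] -> max=71
step 7: append 6 -> window=[3, 71, 6] -> max=71
step 8: append 19 -> window=[71, 6, 19] -> max=71
step 9: append 6 -> window=[6, 19, 6] -> max=19
Recorded maximums: 48 39 27 71 71 71 19
Changes between consecutive maximums: 4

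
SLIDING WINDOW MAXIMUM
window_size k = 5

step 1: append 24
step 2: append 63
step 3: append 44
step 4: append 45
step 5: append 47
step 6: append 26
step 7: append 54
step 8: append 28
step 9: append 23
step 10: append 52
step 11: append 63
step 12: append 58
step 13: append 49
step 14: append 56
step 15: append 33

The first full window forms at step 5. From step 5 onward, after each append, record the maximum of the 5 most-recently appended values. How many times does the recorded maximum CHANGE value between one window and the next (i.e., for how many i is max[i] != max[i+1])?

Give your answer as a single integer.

step 1: append 24 -> window=[24] (not full yet)
step 2: append 63 -> window=[24, 63] (not full yet)
step 3: append 44 -> window=[24, 63, 44] (not full yet)
step 4: append 45 -> window=[24, 63, 44, 45] (not full yet)
step 5: append 47 -> window=[24, 63, 44, 45, 47] -> max=63
step 6: append 26 -> window=[63, 44, 45, 47, 26] -> max=63
step 7: append 54 -> window=[44, 45, 47, 26, 54] -> max=54
step 8: append 28 -> window=[45, 47, 26, 54, 28] -> max=54
step 9: append 23 -> window=[47, 26, 54, 28, 23] -> max=54
step 10: append 52 -> window=[26, 54, 28, 23, 52] -> max=54
step 11: append 63 -> window=[54, 28, 23, 52, 63] -> max=63
step 12: append 58 -> window=[28, 23, 52, 63, 58] -> max=63
step 13: append 49 -> window=[23, 52, 63, 58, 49] -> max=63
step 14: append 56 -> window=[52, 63, 58, 49, 56] -> max=63
step 15: append 33 -> window=[63, 58, 49, 56, 33] -> max=63
Recorded maximums: 63 63 54 54 54 54 63 63 63 63 63
Changes between consecutive maximums: 2

Answer: 2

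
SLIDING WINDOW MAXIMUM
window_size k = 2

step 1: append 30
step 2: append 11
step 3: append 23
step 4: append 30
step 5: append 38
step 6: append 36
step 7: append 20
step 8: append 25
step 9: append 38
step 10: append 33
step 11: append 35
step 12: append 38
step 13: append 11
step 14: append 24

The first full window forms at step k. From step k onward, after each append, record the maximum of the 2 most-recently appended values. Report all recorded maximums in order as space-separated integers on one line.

Answer: 30 23 30 38 38 36 25 38 38 35 38 38 24

Derivation:
step 1: append 30 -> window=[30] (not full yet)
step 2: append 11 -> window=[30, 11] -> max=30
step 3: append 23 -> window=[11, 23] -> max=23
step 4: append 30 -> window=[23, 30] -> max=30
step 5: append 38 -> window=[30, 38] -> max=38
step 6: append 36 -> window=[38, 36] -> max=38
step 7: append 20 -> window=[36, 20] -> max=36
step 8: append 25 -> window=[20, 25] -> max=25
step 9: append 38 -> window=[25, 38] -> max=38
step 10: append 33 -> window=[38, 33] -> max=38
step 11: append 35 -> window=[33, 35] -> max=35
step 12: append 38 -> window=[35, 38] -> max=38
step 13: append 11 -> window=[38, 11] -> max=38
step 14: append 24 -> window=[11, 24] -> max=24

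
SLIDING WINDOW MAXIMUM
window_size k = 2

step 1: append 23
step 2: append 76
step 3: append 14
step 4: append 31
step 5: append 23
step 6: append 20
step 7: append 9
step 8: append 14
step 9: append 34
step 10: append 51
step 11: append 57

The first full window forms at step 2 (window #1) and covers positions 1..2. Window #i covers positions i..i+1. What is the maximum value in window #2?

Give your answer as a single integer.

Answer: 76

Derivation:
step 1: append 23 -> window=[23] (not full yet)
step 2: append 76 -> window=[23, 76] -> max=76
step 3: append 14 -> window=[76, 14] -> max=76
Window #2 max = 76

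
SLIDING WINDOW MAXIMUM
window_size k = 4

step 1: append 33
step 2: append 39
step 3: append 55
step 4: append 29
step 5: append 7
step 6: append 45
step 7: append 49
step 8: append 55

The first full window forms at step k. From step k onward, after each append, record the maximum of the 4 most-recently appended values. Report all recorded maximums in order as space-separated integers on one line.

Answer: 55 55 55 49 55

Derivation:
step 1: append 33 -> window=[33] (not full yet)
step 2: append 39 -> window=[33, 39] (not full yet)
step 3: append 55 -> window=[33, 39, 55] (not full yet)
step 4: append 29 -> window=[33, 39, 55, 29] -> max=55
step 5: append 7 -> window=[39, 55, 29, 7] -> max=55
step 6: append 45 -> window=[55, 29, 7, 45] -> max=55
step 7: append 49 -> window=[29, 7, 45, 49] -> max=49
step 8: append 55 -> window=[7, 45, 49, 55] -> max=55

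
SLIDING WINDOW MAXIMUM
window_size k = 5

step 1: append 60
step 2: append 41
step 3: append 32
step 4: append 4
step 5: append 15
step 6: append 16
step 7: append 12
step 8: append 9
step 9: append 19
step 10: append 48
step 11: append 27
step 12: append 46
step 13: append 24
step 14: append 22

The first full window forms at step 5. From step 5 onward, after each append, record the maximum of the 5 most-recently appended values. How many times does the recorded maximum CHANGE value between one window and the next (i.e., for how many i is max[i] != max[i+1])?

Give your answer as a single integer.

step 1: append 60 -> window=[60] (not full yet)
step 2: append 41 -> window=[60, 41] (not full yet)
step 3: append 32 -> window=[60, 41, 32] (not full yet)
step 4: append 4 -> window=[60, 41, 32, 4] (not full yet)
step 5: append 15 -> window=[60, 41, 32, 4, 15] -> max=60
step 6: append 16 -> window=[41, 32, 4, 15, 16] -> max=41
step 7: append 12 -> window=[32, 4, 15, 16, 12] -> max=32
step 8: append 9 -> window=[4, 15, 16, 12, 9] -> max=16
step 9: append 19 -> window=[15, 16, 12, 9, 19] -> max=19
step 10: append 48 -> window=[16, 12, 9, 19, 48] -> max=48
step 11: append 27 -> window=[12, 9, 19, 48, 27] -> max=48
step 12: append 46 -> window=[9, 19, 48, 27, 46] -> max=48
step 13: append 24 -> window=[19, 48, 27, 46, 24] -> max=48
step 14: append 22 -> window=[48, 27, 46, 24, 22] -> max=48
Recorded maximums: 60 41 32 16 19 48 48 48 48 48
Changes between consecutive maximums: 5

Answer: 5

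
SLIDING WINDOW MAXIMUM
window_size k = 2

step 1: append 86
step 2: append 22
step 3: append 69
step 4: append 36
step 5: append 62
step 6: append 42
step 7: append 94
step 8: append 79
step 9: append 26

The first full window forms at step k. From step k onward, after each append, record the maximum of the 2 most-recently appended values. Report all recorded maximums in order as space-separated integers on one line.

step 1: append 86 -> window=[86] (not full yet)
step 2: append 22 -> window=[86, 22] -> max=86
step 3: append 69 -> window=[22, 69] -> max=69
step 4: append 36 -> window=[69, 36] -> max=69
step 5: append 62 -> window=[36, 62] -> max=62
step 6: append 42 -> window=[62, 42] -> max=62
step 7: append 94 -> window=[42, 94] -> max=94
step 8: append 79 -> window=[94, 79] -> max=94
step 9: append 26 -> window=[79, 26] -> max=79

Answer: 86 69 69 62 62 94 94 79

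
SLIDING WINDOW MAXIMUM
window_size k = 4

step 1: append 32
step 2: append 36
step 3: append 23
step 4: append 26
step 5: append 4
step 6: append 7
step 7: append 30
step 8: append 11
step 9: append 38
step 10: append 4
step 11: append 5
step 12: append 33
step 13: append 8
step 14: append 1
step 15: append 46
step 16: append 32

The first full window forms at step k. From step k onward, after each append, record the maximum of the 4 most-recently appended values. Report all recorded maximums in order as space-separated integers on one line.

step 1: append 32 -> window=[32] (not full yet)
step 2: append 36 -> window=[32, 36] (not full yet)
step 3: append 23 -> window=[32, 36, 23] (not full yet)
step 4: append 26 -> window=[32, 36, 23, 26] -> max=36
step 5: append 4 -> window=[36, 23, 26, 4] -> max=36
step 6: append 7 -> window=[23, 26, 4, 7] -> max=26
step 7: append 30 -> window=[26, 4, 7, 30] -> max=30
step 8: append 11 -> window=[4, 7, 30, 11] -> max=30
step 9: append 38 -> window=[7, 30, 11, 38] -> max=38
step 10: append 4 -> window=[30, 11, 38, 4] -> max=38
step 11: append 5 -> window=[11, 38, 4, 5] -> max=38
step 12: append 33 -> window=[38, 4, 5, 33] -> max=38
step 13: append 8 -> window=[4, 5, 33, 8] -> max=33
step 14: append 1 -> window=[5, 33, 8, 1] -> max=33
step 15: append 46 -> window=[33, 8, 1, 46] -> max=46
step 16: append 32 -> window=[8, 1, 46, 32] -> max=46

Answer: 36 36 26 30 30 38 38 38 38 33 33 46 46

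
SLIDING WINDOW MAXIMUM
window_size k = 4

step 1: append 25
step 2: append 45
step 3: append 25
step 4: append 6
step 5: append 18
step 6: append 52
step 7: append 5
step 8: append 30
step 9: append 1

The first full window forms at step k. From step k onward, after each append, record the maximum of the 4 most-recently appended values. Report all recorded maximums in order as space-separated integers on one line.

Answer: 45 45 52 52 52 52

Derivation:
step 1: append 25 -> window=[25] (not full yet)
step 2: append 45 -> window=[25, 45] (not full yet)
step 3: append 25 -> window=[25, 45, 25] (not full yet)
step 4: append 6 -> window=[25, 45, 25, 6] -> max=45
step 5: append 18 -> window=[45, 25, 6, 18] -> max=45
step 6: append 52 -> window=[25, 6, 18, 52] -> max=52
step 7: append 5 -> window=[6, 18, 52, 5] -> max=52
step 8: append 30 -> window=[18, 52, 5, 30] -> max=52
step 9: append 1 -> window=[52, 5, 30, 1] -> max=52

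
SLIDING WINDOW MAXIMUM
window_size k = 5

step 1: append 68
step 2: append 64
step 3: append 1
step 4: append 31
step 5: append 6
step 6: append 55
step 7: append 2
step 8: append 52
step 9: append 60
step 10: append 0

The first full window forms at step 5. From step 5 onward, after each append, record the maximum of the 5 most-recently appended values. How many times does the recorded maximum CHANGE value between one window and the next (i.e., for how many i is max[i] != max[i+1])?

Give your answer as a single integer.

Answer: 3

Derivation:
step 1: append 68 -> window=[68] (not full yet)
step 2: append 64 -> window=[68, 64] (not full yet)
step 3: append 1 -> window=[68, 64, 1] (not full yet)
step 4: append 31 -> window=[68, 64, 1, 31] (not full yet)
step 5: append 6 -> window=[68, 64, 1, 31, 6] -> max=68
step 6: append 55 -> window=[64, 1, 31, 6, 55] -> max=64
step 7: append 2 -> window=[1, 31, 6, 55, 2] -> max=55
step 8: append 52 -> window=[31, 6, 55, 2, 52] -> max=55
step 9: append 60 -> window=[6, 55, 2, 52, 60] -> max=60
step 10: append 0 -> window=[55, 2, 52, 60, 0] -> max=60
Recorded maximums: 68 64 55 55 60 60
Changes between consecutive maximums: 3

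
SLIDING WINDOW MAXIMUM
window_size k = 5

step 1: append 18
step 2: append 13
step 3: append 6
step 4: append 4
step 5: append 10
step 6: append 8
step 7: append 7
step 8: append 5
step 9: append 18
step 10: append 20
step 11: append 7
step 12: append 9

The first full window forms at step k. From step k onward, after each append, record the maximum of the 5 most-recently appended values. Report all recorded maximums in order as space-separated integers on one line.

Answer: 18 13 10 10 18 20 20 20

Derivation:
step 1: append 18 -> window=[18] (not full yet)
step 2: append 13 -> window=[18, 13] (not full yet)
step 3: append 6 -> window=[18, 13, 6] (not full yet)
step 4: append 4 -> window=[18, 13, 6, 4] (not full yet)
step 5: append 10 -> window=[18, 13, 6, 4, 10] -> max=18
step 6: append 8 -> window=[13, 6, 4, 10, 8] -> max=13
step 7: append 7 -> window=[6, 4, 10, 8, 7] -> max=10
step 8: append 5 -> window=[4, 10, 8, 7, 5] -> max=10
step 9: append 18 -> window=[10, 8, 7, 5, 18] -> max=18
step 10: append 20 -> window=[8, 7, 5, 18, 20] -> max=20
step 11: append 7 -> window=[7, 5, 18, 20, 7] -> max=20
step 12: append 9 -> window=[5, 18, 20, 7, 9] -> max=20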